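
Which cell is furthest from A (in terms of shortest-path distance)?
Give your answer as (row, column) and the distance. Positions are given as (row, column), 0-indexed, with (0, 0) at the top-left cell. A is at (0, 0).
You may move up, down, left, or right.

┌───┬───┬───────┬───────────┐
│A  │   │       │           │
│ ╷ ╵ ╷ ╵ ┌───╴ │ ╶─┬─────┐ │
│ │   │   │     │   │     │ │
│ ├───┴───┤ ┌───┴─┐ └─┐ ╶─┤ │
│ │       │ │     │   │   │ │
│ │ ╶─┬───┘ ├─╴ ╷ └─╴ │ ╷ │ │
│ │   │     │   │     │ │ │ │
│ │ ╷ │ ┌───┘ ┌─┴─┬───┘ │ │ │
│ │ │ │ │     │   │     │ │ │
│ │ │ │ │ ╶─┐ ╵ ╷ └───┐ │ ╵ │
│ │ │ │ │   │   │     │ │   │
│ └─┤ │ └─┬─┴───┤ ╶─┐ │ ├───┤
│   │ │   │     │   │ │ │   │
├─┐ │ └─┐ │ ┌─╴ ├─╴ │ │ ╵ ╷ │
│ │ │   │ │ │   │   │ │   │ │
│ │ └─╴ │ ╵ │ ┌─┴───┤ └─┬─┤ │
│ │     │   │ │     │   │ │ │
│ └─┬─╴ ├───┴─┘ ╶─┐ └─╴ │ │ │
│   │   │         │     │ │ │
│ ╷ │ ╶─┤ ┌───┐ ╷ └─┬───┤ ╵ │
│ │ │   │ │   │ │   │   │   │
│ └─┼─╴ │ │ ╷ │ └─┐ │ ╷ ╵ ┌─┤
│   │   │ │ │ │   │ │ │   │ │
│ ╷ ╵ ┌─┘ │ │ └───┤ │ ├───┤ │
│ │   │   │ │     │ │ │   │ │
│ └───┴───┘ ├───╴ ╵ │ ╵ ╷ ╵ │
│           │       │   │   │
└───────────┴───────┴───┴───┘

Computing BFS distances from A to all cells:
Furthest cell: (11, 13)
Distance: 116 steps

Path from A to the furthest cell:

┌───┬───┬───────┬───────────┐
│A  │   │       │↱ → → → → ↓│
│ ╷ ╵ ╷ ╵ ┌───╴ │ ╶─┬─────┐ │
│↓│   │   │     │↑ ↰│     │↓│
│ ├───┴───┤ ┌───┴─┐ └─┐ ╶─┤ │
│↓│       │ │  ↱ ↓│↑ ↰│↓ ↰│↓│
│ │ ╶─┬───┘ ├─╴ ╷ └─╴ │ ╷ │ │
│↓│   │     │↱ ↑│↳ → ↑│↓│↑│↓│
│ │ ╷ │ ┌───┘ ┌─┴─┬───┘ │ │ │
│↓│ │ │ │    ↑│↓ ↰│    ↓│↑│↓│
│ │ │ │ │ ╶─┐ ╵ ╷ └───┐ │ ╵ │
│↓│ │ │ │   │↑ ↲│↑ ← ↰│↓│↑ ↲│
│ └─┤ │ └─┬─┴───┤ ╶─┐ │ ├───┤
│↳ ↓│ │   │     │   │↑│↓│↱ ↓│
├─┐ │ └─┐ │ ┌─╴ ├─╴ │ │ ╵ ╷ │
│ │↓│   │ │ │   │   │↑│↳ ↑│↓│
│ │ └─╴ │ ╵ │ ┌─┴───┤ └─┬─┤ │
│ │↳ → ↓│   │ │↱ → ↓│↑ ↰│ │↓│
│ └─┬─╴ ├───┴─┘ ╶─┐ └─╴ │ │ │
│   │↓ ↲│      ↑ ↰│↳ → ↑│ │↓│
│ ╷ │ ╶─┤ ┌───┐ ╷ └─┬───┤ ╵ │
│ │ │↳ ↓│ │↱ ↓│ │↑ ↰│↓ ↰│↓ ↲│
│ └─┼─╴ │ │ ╷ │ └─┐ │ ╷ ╵ ┌─┤
│↓ ↰│↓ ↲│ │↑│↓│   │↑│↓│↑ ↲│B│
│ ╷ ╵ ┌─┘ │ │ └───┤ │ ├───┤ │
│↓│↑ ↲│   │↑│↳ → ↓│↑│↓│↱ ↓│↑│
│ └───┴───┘ ├───╴ ╵ │ ╵ ╷ ╵ │
│↳ → → → → ↑│    ↳ ↑│↳ ↑│↳ ↑│
└───────────┴───────┴───┴───┘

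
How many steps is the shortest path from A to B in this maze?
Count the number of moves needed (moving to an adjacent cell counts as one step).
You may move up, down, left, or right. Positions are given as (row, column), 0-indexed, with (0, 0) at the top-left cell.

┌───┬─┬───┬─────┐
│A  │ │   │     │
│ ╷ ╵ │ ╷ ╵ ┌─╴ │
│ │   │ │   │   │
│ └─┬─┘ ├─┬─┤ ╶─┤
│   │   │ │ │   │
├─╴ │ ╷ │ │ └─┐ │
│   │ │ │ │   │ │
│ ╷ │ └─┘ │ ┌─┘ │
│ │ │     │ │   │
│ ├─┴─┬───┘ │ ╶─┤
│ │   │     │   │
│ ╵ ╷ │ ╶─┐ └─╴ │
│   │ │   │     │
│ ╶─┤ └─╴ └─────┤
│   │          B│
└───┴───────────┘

Using BFS to find shortest path:
Start: (0, 0), End: (7, 7)
Path found:
(0,0) → (1,0) → (2,0) → (2,1) → (3,1) → (3,0) → (4,0) → (5,0) → (6,0) → (6,1) → (5,1) → (5,2) → (6,2) → (7,2) → (7,3) → (7,4) → (7,5) → (7,6) → (7,7)
Number of steps: 18

Solution:

┌───┬─┬───┬─────┐
│A  │ │   │     │
│ ╷ ╵ │ ╷ ╵ ┌─╴ │
│↓│   │ │   │   │
│ └─┬─┘ ├─┬─┤ ╶─┤
│↳ ↓│   │ │ │   │
├─╴ │ ╷ │ │ └─┐ │
│↓ ↲│ │ │ │   │ │
│ ╷ │ └─┘ │ ┌─┘ │
│↓│ │     │ │   │
│ ├─┴─┬───┘ │ ╶─┤
│↓│↱ ↓│     │   │
│ ╵ ╷ │ ╶─┐ └─╴ │
│↳ ↑│↓│   │     │
│ ╶─┤ └─╴ └─────┤
│   │↳ → → → → B│
└───┴───────────┘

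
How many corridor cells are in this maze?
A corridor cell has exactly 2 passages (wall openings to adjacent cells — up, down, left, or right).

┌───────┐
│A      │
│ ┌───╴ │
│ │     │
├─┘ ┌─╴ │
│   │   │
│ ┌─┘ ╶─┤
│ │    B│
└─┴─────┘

Counting cells with exactly 2 passages:
Total corridor cells: 10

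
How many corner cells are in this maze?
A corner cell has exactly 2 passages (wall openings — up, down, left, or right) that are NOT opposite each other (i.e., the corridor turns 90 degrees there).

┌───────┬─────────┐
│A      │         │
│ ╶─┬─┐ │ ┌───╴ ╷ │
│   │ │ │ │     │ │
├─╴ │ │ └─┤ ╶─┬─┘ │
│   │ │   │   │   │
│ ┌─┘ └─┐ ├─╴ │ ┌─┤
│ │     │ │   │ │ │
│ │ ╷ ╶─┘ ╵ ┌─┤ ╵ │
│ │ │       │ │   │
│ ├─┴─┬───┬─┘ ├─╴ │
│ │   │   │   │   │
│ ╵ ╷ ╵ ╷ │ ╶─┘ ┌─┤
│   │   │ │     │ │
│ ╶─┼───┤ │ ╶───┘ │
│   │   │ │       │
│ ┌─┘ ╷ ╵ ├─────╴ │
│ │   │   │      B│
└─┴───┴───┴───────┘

Counting corner cells (2 non-opposite passages):
Total corners: 41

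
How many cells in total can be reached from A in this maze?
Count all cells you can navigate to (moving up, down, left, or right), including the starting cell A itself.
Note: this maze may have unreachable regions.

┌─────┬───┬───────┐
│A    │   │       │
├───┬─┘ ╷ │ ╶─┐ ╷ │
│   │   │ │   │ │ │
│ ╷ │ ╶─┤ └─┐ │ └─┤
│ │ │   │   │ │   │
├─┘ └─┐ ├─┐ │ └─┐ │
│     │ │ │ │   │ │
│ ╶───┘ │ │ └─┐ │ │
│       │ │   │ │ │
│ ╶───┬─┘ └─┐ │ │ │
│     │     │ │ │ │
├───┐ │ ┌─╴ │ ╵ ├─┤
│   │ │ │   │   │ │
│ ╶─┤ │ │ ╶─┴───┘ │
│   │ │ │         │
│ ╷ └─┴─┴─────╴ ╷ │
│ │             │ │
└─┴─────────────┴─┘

Using BFS/flood-fill to find all reachable cells from A:
Maze size: 9 × 9 = 81 total cells
78 cell(s) are walled off and cannot be reached from A.
Reachable cells: 3

Reachable region (· marks reachable cells):

┌─────┬───┬───────┐
│A · ·│   │       │
├───┬─┘ ╷ │ ╶─┐ ╷ │
│   │   │ │   │ │ │
│ ╷ │ ╶─┤ └─┐ │ └─┤
│ │ │   │   │ │   │
├─┘ └─┐ ├─┐ │ └─┐ │
│     │ │ │ │   │ │
│ ╶───┘ │ │ └─┐ │ │
│       │ │   │ │ │
│ ╶───┬─┘ └─┐ │ │ │
│     │     │ │ │ │
├───┐ │ ┌─╴ │ ╵ ├─┤
│   │ │ │   │   │ │
│ ╶─┤ │ │ ╶─┴───┘ │
│   │ │ │         │
│ ╷ └─┴─┴─────╴ ╷ │
│ │             │ │
└─┴─────────────┴─┘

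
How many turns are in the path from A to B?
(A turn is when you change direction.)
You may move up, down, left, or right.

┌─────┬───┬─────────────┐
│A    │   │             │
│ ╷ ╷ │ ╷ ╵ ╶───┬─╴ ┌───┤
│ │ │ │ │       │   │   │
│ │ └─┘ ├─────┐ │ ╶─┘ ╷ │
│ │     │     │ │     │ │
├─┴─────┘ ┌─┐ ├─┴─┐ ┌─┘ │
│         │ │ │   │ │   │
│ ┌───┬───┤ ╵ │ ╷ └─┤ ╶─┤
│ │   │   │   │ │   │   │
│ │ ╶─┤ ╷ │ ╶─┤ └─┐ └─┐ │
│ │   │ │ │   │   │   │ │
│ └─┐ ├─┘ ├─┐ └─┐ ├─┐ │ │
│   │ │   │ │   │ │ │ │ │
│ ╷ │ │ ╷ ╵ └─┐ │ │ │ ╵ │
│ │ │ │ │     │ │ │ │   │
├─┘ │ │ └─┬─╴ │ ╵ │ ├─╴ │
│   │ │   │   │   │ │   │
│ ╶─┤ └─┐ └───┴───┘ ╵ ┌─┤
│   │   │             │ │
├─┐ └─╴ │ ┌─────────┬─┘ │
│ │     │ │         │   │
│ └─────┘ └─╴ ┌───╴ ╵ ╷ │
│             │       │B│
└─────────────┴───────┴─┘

Directions: right, down, down, right, right, up, up, right, down, right, up, right, right, right, right, down, left, down, right, right, up, right, down, down, left, down, right, down, down, down, down, left, down, left, left, left, left, left, left, down, down, right, right, up, right, right, right, down, right, up, right, down
Number of turns: 31

Solution:

┌─────┬───┬─────────────┐
│A ↓  │↱ ↓│↱ → → → ↓    │
│ ╷ ╷ │ ╷ ╵ ╶───┬─╴ ┌───┤
│ │↓│ │↑│↳ ↑    │↓ ↲│↱ ↓│
│ │ └─┘ ├─────┐ │ ╶─┘ ╷ │
│ │↳ → ↑│     │ │↳ → ↑│↓│
├─┴─────┘ ┌─┐ ├─┴─┐ ┌─┘ │
│         │ │ │   │ │↓ ↲│
│ ┌───┬───┤ ╵ │ ╷ └─┤ ╶─┤
│ │   │   │   │ │   │↳ ↓│
│ │ ╶─┤ ╷ │ ╶─┤ └─┐ └─┐ │
│ │   │ │ │   │   │   │↓│
│ └─┐ ├─┘ ├─┐ └─┐ ├─┐ │ │
│   │ │   │ │   │ │ │ │↓│
│ ╷ │ │ ╷ ╵ └─┐ │ │ │ ╵ │
│ │ │ │ │     │ │ │ │  ↓│
├─┘ │ │ └─┬─╴ │ ╵ │ ├─╴ │
│   │ │   │   │   │ │↓ ↲│
│ ╶─┤ └─┐ └───┴───┘ ╵ ┌─┤
│   │   │↓ ← ← ← ← ← ↲│ │
├─┐ └─╴ │ ┌─────────┬─┘ │
│ │     │↓│  ↱ → → ↓│↱ ↓│
│ └─────┘ └─╴ ┌───╴ ╵ ╷ │
│        ↳ → ↑│    ↳ ↑│B│
└─────────────┴───────┴─┘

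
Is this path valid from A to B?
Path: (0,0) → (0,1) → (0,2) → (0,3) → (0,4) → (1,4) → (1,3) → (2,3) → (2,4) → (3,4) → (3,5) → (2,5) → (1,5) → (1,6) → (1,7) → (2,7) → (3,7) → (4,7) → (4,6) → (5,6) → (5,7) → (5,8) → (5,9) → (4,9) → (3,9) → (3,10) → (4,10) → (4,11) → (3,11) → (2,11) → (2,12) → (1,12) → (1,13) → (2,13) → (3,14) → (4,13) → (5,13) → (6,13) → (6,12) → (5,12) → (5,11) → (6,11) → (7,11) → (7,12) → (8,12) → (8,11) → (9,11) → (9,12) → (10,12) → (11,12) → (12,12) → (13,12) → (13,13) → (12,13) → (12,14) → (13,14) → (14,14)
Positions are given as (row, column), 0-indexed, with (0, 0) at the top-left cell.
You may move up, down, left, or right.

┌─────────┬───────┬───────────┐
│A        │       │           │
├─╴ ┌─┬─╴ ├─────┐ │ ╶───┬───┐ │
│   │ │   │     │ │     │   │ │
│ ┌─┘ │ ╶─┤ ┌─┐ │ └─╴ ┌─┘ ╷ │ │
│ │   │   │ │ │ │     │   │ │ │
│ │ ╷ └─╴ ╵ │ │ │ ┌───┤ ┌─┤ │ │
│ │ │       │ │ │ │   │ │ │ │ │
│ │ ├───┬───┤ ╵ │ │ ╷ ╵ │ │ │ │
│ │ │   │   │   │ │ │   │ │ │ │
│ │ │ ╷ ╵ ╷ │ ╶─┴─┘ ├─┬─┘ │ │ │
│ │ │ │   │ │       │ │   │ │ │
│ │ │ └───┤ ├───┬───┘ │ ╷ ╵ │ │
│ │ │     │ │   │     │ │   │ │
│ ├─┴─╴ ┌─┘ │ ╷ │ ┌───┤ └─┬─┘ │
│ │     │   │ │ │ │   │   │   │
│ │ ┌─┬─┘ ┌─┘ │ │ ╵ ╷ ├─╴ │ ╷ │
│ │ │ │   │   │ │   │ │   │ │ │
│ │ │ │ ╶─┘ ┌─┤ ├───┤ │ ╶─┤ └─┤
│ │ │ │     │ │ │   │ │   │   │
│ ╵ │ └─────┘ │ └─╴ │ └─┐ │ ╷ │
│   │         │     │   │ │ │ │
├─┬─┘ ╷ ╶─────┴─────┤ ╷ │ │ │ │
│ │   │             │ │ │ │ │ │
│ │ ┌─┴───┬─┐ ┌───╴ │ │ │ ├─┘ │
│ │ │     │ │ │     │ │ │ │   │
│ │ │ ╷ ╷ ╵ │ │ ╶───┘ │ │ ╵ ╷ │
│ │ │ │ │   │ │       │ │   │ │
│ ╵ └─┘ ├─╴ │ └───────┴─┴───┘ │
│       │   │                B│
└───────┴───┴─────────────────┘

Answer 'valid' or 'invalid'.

Checking path validity:
Result: Invalid move at step 34: cannot move from (2, 13) to (3, 14).

invalid

Correct solution:

┌─────────┬───────┬───────────┐
│A → → → ↓│       │           │
├─╴ ┌─┬─╴ ├─────┐ │ ╶───┬───┐ │
│   │ │↓ ↲│↱ → ↓│ │     │↱ ↓│ │
│ ┌─┘ │ ╶─┤ ┌─┐ │ └─╴ ┌─┘ ╷ │ │
│ │   │↳ ↓│↑│ │↓│     │↱ ↑│↓│ │
│ │ ╷ └─╴ ╵ │ │ │ ┌───┤ ┌─┤ │ │
│ │ │    ↳ ↑│ │↓│ │↱ ↓│↑│ │↓│ │
│ │ ├───┬───┤ ╵ │ │ ╷ ╵ │ │ │ │
│ │ │   │   │↓ ↲│ │↑│↳ ↑│ │↓│ │
│ │ │ ╷ ╵ ╷ │ ╶─┴─┘ ├─┬─┘ │ │ │
│ │ │ │   │ │↳ → → ↑│ │↓ ↰│↓│ │
│ │ │ └───┤ ├───┬───┘ │ ╷ ╵ │ │
│ │ │     │ │   │     │↓│↑ ↲│ │
│ ├─┴─╴ ┌─┘ │ ╷ │ ┌───┤ └─┬─┘ │
│ │     │   │ │ │ │   │↳ ↓│   │
│ │ ┌─┬─┘ ┌─┘ │ │ ╵ ╷ ├─╴ │ ╷ │
│ │ │ │   │   │ │   │ │↓ ↲│ │ │
│ │ │ │ ╶─┘ ┌─┤ ├───┤ │ ╶─┤ └─┤
│ │ │ │     │ │ │   │ │↳ ↓│   │
│ ╵ │ └─────┘ │ └─╴ │ └─┐ │ ╷ │
│   │         │     │   │↓│ │ │
├─┬─┘ ╷ ╶─────┴─────┤ ╷ │ │ │ │
│ │   │             │ │ │↓│ │ │
│ │ ┌─┴───┬─┐ ┌───╴ │ │ │ ├─┘ │
│ │ │     │ │ │     │ │ │↓│↱ ↓│
│ │ │ ╷ ╷ ╵ │ │ ╶───┘ │ │ ╵ ╷ │
│ │ │ │ │   │ │       │ │↳ ↑│↓│
│ ╵ └─┘ ├─╴ │ └───────┴─┴───┘ │
│       │   │                B│
└───────┴───┴─────────────────┘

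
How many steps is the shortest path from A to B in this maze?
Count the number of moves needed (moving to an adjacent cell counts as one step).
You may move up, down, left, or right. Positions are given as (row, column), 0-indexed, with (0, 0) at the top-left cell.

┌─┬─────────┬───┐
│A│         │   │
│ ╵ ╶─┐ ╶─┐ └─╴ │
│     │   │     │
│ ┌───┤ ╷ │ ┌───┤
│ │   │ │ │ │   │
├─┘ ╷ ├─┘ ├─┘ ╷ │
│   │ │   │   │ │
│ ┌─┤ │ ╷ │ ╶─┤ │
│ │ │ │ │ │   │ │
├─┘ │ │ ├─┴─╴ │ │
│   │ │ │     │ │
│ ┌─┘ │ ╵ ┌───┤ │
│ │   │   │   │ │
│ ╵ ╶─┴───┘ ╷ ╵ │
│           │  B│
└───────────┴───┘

Using BFS to find shortest path:
Start: (0, 0), End: (7, 7)
Path found:
(0,0) → (1,0) → (1,1) → (0,1) → (0,2) → (0,3) → (1,3) → (1,4) → (2,4) → (3,4) → (3,3) → (4,3) → (5,3) → (6,3) → (6,4) → (5,4) → (5,5) → (5,6) → (4,6) → (4,5) → (3,5) → (3,6) → (2,6) → (2,7) → (3,7) → (4,7) → (5,7) → (6,7) → (7,7)
Number of steps: 28

Solution:

┌─┬─────────┬───┐
│A│↱ → ↓    │   │
│ ╵ ╶─┐ ╶─┐ └─╴ │
│↳ ↑  │↳ ↓│     │
│ ┌───┤ ╷ │ ┌───┤
│ │   │ │↓│ │↱ ↓│
├─┘ ╷ ├─┘ ├─┘ ╷ │
│   │ │↓ ↲│↱ ↑│↓│
│ ┌─┤ │ ╷ │ ╶─┤ │
│ │ │ │↓│ │↑ ↰│↓│
├─┘ │ │ ├─┴─╴ │ │
│   │ │↓│↱ → ↑│↓│
│ ┌─┘ │ ╵ ┌───┤ │
│ │   │↳ ↑│   │↓│
│ ╵ ╶─┴───┘ ╷ ╵ │
│           │  B│
└───────────┴───┘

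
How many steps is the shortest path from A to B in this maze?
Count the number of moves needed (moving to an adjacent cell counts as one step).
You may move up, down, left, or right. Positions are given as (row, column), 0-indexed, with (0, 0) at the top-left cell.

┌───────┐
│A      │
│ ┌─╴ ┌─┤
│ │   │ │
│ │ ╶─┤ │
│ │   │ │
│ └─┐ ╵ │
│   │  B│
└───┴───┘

Using BFS to find shortest path:
Start: (0, 0), End: (3, 3)
Path found:
(0,0) → (0,1) → (0,2) → (1,2) → (1,1) → (2,1) → (2,2) → (3,2) → (3,3)
Number of steps: 8

Solution:

┌───────┐
│A → ↓  │
│ ┌─╴ ┌─┤
│ │↓ ↲│ │
│ │ ╶─┤ │
│ │↳ ↓│ │
│ └─┐ ╵ │
│   │↳ B│
└───┴───┘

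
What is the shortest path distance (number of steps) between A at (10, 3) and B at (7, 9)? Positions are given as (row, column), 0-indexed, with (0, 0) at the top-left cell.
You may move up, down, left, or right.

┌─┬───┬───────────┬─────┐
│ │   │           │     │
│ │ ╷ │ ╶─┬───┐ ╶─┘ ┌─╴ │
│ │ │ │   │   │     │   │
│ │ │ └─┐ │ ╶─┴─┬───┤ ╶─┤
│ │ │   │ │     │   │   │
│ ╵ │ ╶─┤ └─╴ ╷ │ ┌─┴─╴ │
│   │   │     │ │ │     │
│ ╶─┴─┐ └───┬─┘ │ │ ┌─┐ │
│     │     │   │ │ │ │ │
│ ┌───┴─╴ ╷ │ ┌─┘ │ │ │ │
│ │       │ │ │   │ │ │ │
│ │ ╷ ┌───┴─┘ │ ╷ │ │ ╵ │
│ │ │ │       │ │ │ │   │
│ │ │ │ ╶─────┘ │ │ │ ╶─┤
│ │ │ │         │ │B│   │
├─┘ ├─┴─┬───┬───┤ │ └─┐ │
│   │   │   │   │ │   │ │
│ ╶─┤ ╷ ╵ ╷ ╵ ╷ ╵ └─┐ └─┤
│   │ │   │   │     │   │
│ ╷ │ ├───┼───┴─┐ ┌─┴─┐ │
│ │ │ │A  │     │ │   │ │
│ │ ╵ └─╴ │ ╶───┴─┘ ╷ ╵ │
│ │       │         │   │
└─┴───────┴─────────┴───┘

Finding path from (10, 3) to (7, 9):
Path: (10,3) → (10,4) → (11,4) → (11,3) → (11,2) → (10,2) → (9,2) → (8,2) → (8,3) → (9,3) → (9,4) → (8,4) → (8,5) → (9,5) → (9,6) → (8,6) → (8,7) → (9,7) → (9,8) → (8,8) → (7,8) → (6,8) → (5,8) → (5,7) → (6,7) → (7,7) → (7,6) → (7,5) → (7,4) → (7,3) → (6,3) → (6,4) → (6,5) → (6,6) → (5,6) → (4,6) → (4,7) → (3,7) → (2,7) → (2,6) → (3,6) → (3,5) → (3,4) → (2,4) → (1,4) → (1,3) → (0,3) → (0,4) → (0,5) → (0,6) → (0,7) → (1,7) → (1,8) → (1,9) → (0,9) → (0,10) → (0,11) → (1,11) → (1,10) → (2,10) → (2,11) → (3,11) → (3,10) → (3,9) → (4,9) → (5,9) → (6,9) → (7,9)
Distance: 67 steps

Solution:

┌─┬───┬───────────┬─────┐
│ │   │↱ → → → ↓  │↱ → ↓│
│ │ ╷ │ ╶─┬───┐ ╶─┘ ┌─╴ │
│ │ │ │↑ ↰│   │↳ → ↑│↓ ↲│
│ │ │ └─┐ │ ╶─┴─┬───┤ ╶─┤
│ │ │   │↑│  ↓ ↰│   │↳ ↓│
│ ╵ │ ╶─┤ └─╴ ╷ │ ┌─┴─╴ │
│   │   │↑ ← ↲│↑│ │↓ ← ↲│
│ ╶─┴─┐ └───┬─┘ │ │ ┌─┐ │
│     │     │↱ ↑│ │↓│ │ │
│ ┌───┴─╴ ╷ │ ┌─┘ │ │ │ │
│ │       │ │↑│↓ ↰│↓│ │ │
│ │ ╷ ┌───┴─┘ │ ╷ │ │ ╵ │
│ │ │ │↱ → → ↑│↓│↑│↓│   │
│ │ │ │ ╶─────┘ │ │ │ ╶─┤
│ │ │ │↑ ← ← ← ↲│↑│B│   │
├─┘ ├─┴─┬───┬───┤ │ └─┐ │
│   │↱ ↓│↱ ↓│↱ ↓│↑│   │ │
│ ╶─┤ ╷ ╵ ╷ ╵ ╷ ╵ └─┐ └─┤
│   │↑│↳ ↑│↳ ↑│↳ ↑  │   │
│ ╷ │ ├───┼───┴─┐ ┌─┴─┐ │
│ │ │↑│A ↓│     │ │   │ │
│ │ ╵ └─╴ │ ╶───┴─┘ ╷ ╵ │
│ │  ↑ ← ↲│         │   │
└─┴───────┴─────────┴───┘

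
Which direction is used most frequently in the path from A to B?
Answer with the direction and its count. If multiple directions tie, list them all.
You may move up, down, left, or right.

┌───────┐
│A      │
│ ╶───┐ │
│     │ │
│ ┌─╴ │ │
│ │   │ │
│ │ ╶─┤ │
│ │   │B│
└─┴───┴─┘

Directions: right, right, right, down, down, down
Counts: {'right': 3, 'down': 3}
Most common: down and right (tied at 3 times each)

Solution:

┌───────┐
│A → → ↓│
│ ╶───┐ │
│     │↓│
│ ┌─╴ │ │
│ │   │↓│
│ │ ╶─┤ │
│ │   │B│
└─┴───┴─┘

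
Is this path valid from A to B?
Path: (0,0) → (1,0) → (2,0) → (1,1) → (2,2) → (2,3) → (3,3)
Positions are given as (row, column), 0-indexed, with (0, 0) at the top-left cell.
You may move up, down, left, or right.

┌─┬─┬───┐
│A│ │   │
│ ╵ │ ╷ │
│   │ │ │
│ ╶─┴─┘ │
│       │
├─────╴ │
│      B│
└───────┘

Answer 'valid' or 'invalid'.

Checking path validity:
Result: Invalid move at step 3: cannot move from (2, 0) to (1, 1).

invalid

Correct solution:

┌─┬─┬───┐
│A│ │   │
│ ╵ │ ╷ │
│↓  │ │ │
│ ╶─┴─┘ │
│↳ → → ↓│
├─────╴ │
│      B│
└───────┘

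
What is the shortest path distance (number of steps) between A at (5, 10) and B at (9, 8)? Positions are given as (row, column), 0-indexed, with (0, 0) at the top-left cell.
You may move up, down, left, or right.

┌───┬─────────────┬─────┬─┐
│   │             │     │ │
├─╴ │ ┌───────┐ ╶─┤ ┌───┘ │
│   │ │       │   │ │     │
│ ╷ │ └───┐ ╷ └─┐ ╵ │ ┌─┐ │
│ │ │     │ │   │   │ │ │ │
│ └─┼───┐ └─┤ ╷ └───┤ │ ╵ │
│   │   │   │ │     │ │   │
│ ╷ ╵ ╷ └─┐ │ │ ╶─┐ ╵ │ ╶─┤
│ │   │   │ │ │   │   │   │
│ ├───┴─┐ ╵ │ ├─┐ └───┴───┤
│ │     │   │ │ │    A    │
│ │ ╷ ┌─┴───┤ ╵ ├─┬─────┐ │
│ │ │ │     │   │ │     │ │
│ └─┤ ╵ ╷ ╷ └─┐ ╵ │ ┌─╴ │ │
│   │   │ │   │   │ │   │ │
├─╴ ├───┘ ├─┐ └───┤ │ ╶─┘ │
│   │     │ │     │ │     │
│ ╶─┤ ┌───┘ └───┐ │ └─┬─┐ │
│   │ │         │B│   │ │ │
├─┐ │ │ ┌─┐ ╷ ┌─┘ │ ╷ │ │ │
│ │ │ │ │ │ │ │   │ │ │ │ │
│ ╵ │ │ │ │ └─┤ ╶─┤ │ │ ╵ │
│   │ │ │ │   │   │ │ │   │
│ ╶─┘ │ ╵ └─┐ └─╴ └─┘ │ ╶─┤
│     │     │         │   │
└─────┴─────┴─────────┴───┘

Finding path from (5, 10) to (9, 8):
Path: (5,10) → (5,11) → (5,12) → (6,12) → (7,12) → (8,12) → (8,11) → (8,10) → (7,10) → (7,11) → (6,11) → (6,10) → (6,9) → (7,9) → (8,9) → (9,9) → (9,10) → (10,10) → (11,10) → (12,10) → (12,9) → (12,8) → (11,8) → (11,7) → (10,7) → (10,8) → (9,8)
Distance: 26 steps

Solution:

┌───┬─────────────┬─────┬─┐
│   │             │     │ │
├─╴ │ ┌───────┐ ╶─┤ ┌───┘ │
│   │ │       │   │ │     │
│ ╷ │ └───┐ ╷ └─┐ ╵ │ ┌─┐ │
│ │ │     │ │   │   │ │ │ │
│ └─┼───┐ └─┤ ╷ └───┤ │ ╵ │
│   │   │   │ │     │ │   │
│ ╷ ╵ ╷ └─┐ │ │ ╶─┐ ╵ │ ╶─┤
│ │   │   │ │ │   │   │   │
│ ├───┴─┐ ╵ │ ├─┐ └───┴───┤
│ │     │   │ │ │    A → ↓│
│ │ ╷ ┌─┴───┤ ╵ ├─┬─────┐ │
│ │ │ │     │   │ │↓ ← ↰│↓│
│ └─┤ ╵ ╷ ╷ └─┐ ╵ │ ┌─╴ │ │
│   │   │ │   │   │↓│↱ ↑│↓│
├─╴ ├───┘ ├─┐ └───┤ │ ╶─┘ │
│   │     │ │     │↓│↑ ← ↲│
│ ╶─┤ ┌───┘ └───┐ │ └─┬─┐ │
│   │ │         │B│↳ ↓│ │ │
├─┐ │ │ ┌─┐ ╷ ┌─┘ │ ╷ │ │ │
│ │ │ │ │ │ │ │↱ ↑│ │↓│ │ │
│ ╵ │ │ │ │ └─┤ ╶─┤ │ │ ╵ │
│   │ │ │ │   │↑ ↰│ │↓│   │
│ ╶─┘ │ ╵ └─┐ └─╴ └─┘ │ ╶─┤
│     │     │    ↑ ← ↲│   │
└─────┴─────┴─────────┴───┘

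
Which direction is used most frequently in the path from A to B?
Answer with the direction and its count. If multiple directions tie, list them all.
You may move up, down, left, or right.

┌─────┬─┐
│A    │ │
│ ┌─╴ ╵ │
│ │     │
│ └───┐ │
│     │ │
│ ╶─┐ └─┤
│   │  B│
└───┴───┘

Directions: down, down, right, right, down, right
Counts: {'down': 3, 'right': 3}
Most common: down and right (tied at 3 times each)

Solution:

┌─────┬─┐
│A    │ │
│ ┌─╴ ╵ │
│↓│     │
│ └───┐ │
│↳ → ↓│ │
│ ╶─┐ └─┤
│   │↳ B│
└───┴───┘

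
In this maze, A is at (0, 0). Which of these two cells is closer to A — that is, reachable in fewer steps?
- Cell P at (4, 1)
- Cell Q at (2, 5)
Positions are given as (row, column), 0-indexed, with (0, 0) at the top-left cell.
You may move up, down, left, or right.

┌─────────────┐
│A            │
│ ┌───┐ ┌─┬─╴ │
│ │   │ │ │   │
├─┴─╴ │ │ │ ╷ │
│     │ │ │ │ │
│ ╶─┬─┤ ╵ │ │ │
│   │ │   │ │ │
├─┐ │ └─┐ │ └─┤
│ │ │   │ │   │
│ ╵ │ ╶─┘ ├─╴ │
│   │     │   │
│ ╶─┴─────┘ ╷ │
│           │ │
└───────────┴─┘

Shortest path A → P at (4, 1): 23 steps
Shortest path A → Q at (2, 5): 9 steps

Q is closer (9 steps vs 23 steps).

Path to P:

┌─────────────┐
│A → → → → → ↓│
│ ┌───┐ ┌─┬─╴ │
│ │   │ │ │↓ ↲│
├─┴─╴ │ │ │ ╷ │
│     │ │ │↓│ │
│ ╶─┬─┤ ╵ │ │ │
│   │ │   │↓│ │
├─┐ │ └─┐ │ └─┤
│ │P│   │ │↳ ↓│
│ ╵ │ ╶─┘ ├─╴ │
│↱ ↑│     │↓ ↲│
│ ╶─┴─────┘ ╷ │
│↑ ← ← ← ← ↲│ │
└───────────┴─┘

Path to Q:

┌─────────────┐
│A → → → → → ↓│
│ ┌───┐ ┌─┬─╴ │
│ │   │ │ │↓ ↲│
├─┴─╴ │ │ │ ╷ │
│     │ │ │Q│ │
│ ╶─┬─┤ ╵ │ │ │
│   │ │   │ │ │
├─┐ │ └─┐ │ └─┤
│ │ │   │ │   │
│ ╵ │ ╶─┘ ├─╴ │
│   │     │   │
│ ╶─┴─────┘ ╷ │
│           │ │
└───────────┴─┘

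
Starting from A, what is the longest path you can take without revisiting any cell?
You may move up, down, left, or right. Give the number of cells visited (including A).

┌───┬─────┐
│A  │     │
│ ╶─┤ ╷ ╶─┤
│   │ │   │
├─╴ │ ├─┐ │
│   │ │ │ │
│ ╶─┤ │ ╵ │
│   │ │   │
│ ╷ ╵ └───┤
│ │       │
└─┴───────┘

Finding longest simple path using DFS:
Start: (0, 0)
Longest path visits 20 cells
Path: A → down → right → down → left → down → right → down → right → up → up → up → up → right → down → right → down → down → left → up

Solution:

┌───┬─────┐
│A  │↱ ↓  │
│ ╶─┤ ╷ ╶─┤
│↳ ↓│↑│↳ ↓│
├─╴ │ ├─┐ │
│↓ ↲│↑│B│↓│
│ ╶─┤ │ ╵ │
│↳ ↓│↑│↑ ↲│
│ ╷ ╵ └───┤
│ │↳ ↑    │
└─┴───────┘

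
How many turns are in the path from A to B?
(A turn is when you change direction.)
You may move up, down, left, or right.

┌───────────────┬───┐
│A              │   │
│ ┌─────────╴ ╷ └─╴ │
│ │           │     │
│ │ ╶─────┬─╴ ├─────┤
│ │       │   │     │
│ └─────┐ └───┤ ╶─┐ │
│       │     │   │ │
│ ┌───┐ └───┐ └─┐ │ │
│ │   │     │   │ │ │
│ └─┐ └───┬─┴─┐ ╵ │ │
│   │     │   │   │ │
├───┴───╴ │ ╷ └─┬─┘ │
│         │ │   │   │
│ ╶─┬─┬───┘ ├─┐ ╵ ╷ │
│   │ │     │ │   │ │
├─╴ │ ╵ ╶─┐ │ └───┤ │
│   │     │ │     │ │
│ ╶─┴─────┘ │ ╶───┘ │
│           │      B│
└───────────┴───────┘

Directions: right, right, right, right, right, right, down, left, left, left, left, left, down, right, right, right, down, right, right, down, right, down, right, up, up, left, up, right, right, down, down, down, down, down, down, down
Number of turns: 15

Solution:

┌───────────────┬───┐
│A → → → → → ↓  │   │
│ ┌─────────╴ ╷ └─╴ │
│ │↓ ← ← ← ← ↲│     │
│ │ ╶─────┬─╴ ├─────┤
│ │↳ → → ↓│   │↱ → ↓│
│ └─────┐ └───┤ ╶─┐ │
│       │↳ → ↓│↑ ↰│↓│
│ ┌───┐ └───┐ └─┐ │ │
│ │   │     │↳ ↓│↑│↓│
│ └─┐ └───┬─┴─┐ ╵ │ │
│   │     │   │↳ ↑│↓│
├───┴───╴ │ ╷ └─┬─┘ │
│         │ │   │  ↓│
│ ╶─┬─┬───┘ ├─┐ ╵ ╷ │
│   │ │     │ │   │↓│
├─╴ │ ╵ ╶─┐ │ └───┤ │
│   │     │ │     │↓│
│ ╶─┴─────┘ │ ╶───┘ │
│           │      B│
└───────────┴───────┘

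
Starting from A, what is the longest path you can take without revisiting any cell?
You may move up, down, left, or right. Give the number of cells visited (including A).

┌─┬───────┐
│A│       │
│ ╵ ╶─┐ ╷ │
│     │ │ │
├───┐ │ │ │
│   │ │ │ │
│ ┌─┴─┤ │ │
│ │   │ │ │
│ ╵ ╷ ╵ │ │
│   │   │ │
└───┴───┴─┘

Finding longest simple path using DFS:
Start: (0, 0)
Longest path visits 18 cells
Path: A → down → right → up → right → right → down → down → down → down → left → up → left → down → left → up → up → right

Solution:

┌─┬───────┐
│A│↱ → ↓  │
│ ╵ ╶─┐ ╷ │
│↳ ↑  │↓│ │
├───┐ │ │ │
│↱ B│ │↓│ │
│ ┌─┴─┤ │ │
│↑│↓ ↰│↓│ │
│ ╵ ╷ ╵ │ │
│↑ ↲│↑ ↲│ │
└───┴───┴─┘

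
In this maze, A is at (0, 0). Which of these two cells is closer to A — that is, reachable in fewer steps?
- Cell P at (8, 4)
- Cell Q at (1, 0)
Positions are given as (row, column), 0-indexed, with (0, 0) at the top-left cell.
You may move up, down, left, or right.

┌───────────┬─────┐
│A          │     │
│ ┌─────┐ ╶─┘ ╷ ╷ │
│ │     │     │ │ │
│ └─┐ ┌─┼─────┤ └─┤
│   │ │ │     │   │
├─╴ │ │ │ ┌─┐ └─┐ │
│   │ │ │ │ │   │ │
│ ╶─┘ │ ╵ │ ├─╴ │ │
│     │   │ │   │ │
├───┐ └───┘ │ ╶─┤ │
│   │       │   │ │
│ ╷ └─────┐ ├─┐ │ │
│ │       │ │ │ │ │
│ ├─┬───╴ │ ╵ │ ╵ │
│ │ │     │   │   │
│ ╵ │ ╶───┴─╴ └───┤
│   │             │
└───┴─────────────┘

Shortest path A → P at (8, 4): 18 steps
Shortest path A → Q at (1, 0): 1 steps

Q is closer (1 steps vs 18 steps).

Path to P:

┌───────────┬─────┐
│A          │     │
│ ┌─────┐ ╶─┘ ╷ ╷ │
│↓│     │     │ │ │
│ └─┐ ┌─┼─────┤ └─┤
│↳ ↓│ │ │     │   │
├─╴ │ │ │ ┌─┐ └─┐ │
│↓ ↲│ │ │ │ │   │ │
│ ╶─┘ │ ╵ │ ├─╴ │ │
│↳ → ↓│   │ │   │ │
├───┐ └───┘ │ ╶─┤ │
│   │↳ → → ↓│   │ │
│ ╷ └─────┐ ├─┐ │ │
│ │       │↓│ │ │ │
│ ├─┬───╴ │ ╵ │ ╵ │
│ │ │     │↳ ↓│   │
│ ╵ │ ╶───┴─╴ └───┤
│   │    P ← ↲    │
└───┴─────────────┘

Path to Q:

┌───────────┬─────┐
│A          │     │
│ ┌─────┐ ╶─┘ ╷ ╷ │
│Q│     │     │ │ │
│ └─┐ ┌─┼─────┤ └─┤
│   │ │ │     │   │
├─╴ │ │ │ ┌─┐ └─┐ │
│   │ │ │ │ │   │ │
│ ╶─┘ │ ╵ │ ├─╴ │ │
│     │   │ │   │ │
├───┐ └───┘ │ ╶─┤ │
│   │       │   │ │
│ ╷ └─────┐ ├─┐ │ │
│ │       │ │ │ │ │
│ ├─┬───╴ │ ╵ │ ╵ │
│ │ │     │   │   │
│ ╵ │ ╶───┴─╴ └───┤
│   │             │
└───┴─────────────┘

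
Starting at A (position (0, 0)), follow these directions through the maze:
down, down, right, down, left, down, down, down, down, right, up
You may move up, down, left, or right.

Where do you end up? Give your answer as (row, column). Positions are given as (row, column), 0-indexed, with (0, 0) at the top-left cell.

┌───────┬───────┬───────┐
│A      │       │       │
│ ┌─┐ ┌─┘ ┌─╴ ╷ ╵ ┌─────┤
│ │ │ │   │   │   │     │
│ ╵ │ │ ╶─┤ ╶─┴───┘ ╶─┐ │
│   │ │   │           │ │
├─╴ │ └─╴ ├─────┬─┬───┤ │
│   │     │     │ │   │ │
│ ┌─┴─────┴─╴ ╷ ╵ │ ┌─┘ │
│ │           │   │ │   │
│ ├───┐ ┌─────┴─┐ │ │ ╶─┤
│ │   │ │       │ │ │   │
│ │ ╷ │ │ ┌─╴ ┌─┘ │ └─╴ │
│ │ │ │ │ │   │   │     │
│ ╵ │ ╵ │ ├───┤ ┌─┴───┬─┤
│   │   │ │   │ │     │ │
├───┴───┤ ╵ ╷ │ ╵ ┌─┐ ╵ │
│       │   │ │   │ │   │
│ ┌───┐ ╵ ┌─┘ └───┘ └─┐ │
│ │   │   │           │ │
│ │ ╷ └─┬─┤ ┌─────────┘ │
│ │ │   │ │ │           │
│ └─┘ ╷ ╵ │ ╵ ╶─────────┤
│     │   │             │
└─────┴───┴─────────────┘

Following directions step by step:
Start: (0, 0)
  down: (0, 0) → (1, 0)
  down: (1, 0) → (2, 0)
  right: (2, 0) → (2, 1)
  down: (2, 1) → (3, 1)
  left: (3, 1) → (3, 0)
  down: (3, 0) → (4, 0)
  down: (4, 0) → (5, 0)
  down: (5, 0) → (6, 0)
  down: (6, 0) → (7, 0)
  right: (7, 0) → (7, 1)
  up: (7, 1) → (6, 1)
Final position: (6, 1)

Path taken:

┌───────┬───────┬───────┐
│A      │       │       │
│ ┌─┐ ┌─┘ ┌─╴ ╷ ╵ ┌─────┤
│↓│ │ │   │   │   │     │
│ ╵ │ │ ╶─┤ ╶─┴───┘ ╶─┐ │
│↳ ↓│ │   │           │ │
├─╴ │ └─╴ ├─────┬─┬───┤ │
│↓ ↲│     │     │ │   │ │
│ ┌─┴─────┴─╴ ╷ ╵ │ ┌─┘ │
│↓│           │   │ │   │
│ ├───┐ ┌─────┴─┐ │ │ ╶─┤
│↓│   │ │       │ │ │   │
│ │ ╷ │ │ ┌─╴ ┌─┘ │ └─╴ │
│↓│B│ │ │ │   │   │     │
│ ╵ │ ╵ │ ├───┤ ┌─┴───┬─┤
│↳ ↑│   │ │   │ │     │ │
├───┴───┤ ╵ ╷ │ ╵ ┌─┐ ╵ │
│       │   │ │   │ │   │
│ ┌───┐ ╵ ┌─┘ └───┘ └─┐ │
│ │   │   │           │ │
│ │ ╷ └─┬─┤ ┌─────────┘ │
│ │ │   │ │ │           │
│ └─┘ ╷ ╵ │ ╵ ╶─────────┤
│     │   │             │
└─────┴───┴─────────────┘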